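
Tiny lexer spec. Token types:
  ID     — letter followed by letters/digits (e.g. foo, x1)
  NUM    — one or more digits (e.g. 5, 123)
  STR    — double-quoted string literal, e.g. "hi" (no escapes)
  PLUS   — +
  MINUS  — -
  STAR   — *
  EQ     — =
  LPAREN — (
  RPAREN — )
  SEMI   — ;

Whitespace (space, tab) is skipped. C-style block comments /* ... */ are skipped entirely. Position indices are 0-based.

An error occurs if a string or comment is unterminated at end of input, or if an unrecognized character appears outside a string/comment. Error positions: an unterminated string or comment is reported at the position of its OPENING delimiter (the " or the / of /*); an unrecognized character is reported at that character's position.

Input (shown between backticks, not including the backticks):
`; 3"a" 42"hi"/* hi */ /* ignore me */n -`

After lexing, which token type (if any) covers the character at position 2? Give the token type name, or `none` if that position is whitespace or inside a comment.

Answer: NUM

Derivation:
pos=0: emit SEMI ';'
pos=2: emit NUM '3' (now at pos=3)
pos=3: enter STRING mode
pos=3: emit STR "a" (now at pos=6)
pos=7: emit NUM '42' (now at pos=9)
pos=9: enter STRING mode
pos=9: emit STR "hi" (now at pos=13)
pos=13: enter COMMENT mode (saw '/*')
exit COMMENT mode (now at pos=21)
pos=22: enter COMMENT mode (saw '/*')
exit COMMENT mode (now at pos=37)
pos=37: emit ID 'n' (now at pos=38)
pos=39: emit MINUS '-'
DONE. 7 tokens: [SEMI, NUM, STR, NUM, STR, ID, MINUS]
Position 2: char is '3' -> NUM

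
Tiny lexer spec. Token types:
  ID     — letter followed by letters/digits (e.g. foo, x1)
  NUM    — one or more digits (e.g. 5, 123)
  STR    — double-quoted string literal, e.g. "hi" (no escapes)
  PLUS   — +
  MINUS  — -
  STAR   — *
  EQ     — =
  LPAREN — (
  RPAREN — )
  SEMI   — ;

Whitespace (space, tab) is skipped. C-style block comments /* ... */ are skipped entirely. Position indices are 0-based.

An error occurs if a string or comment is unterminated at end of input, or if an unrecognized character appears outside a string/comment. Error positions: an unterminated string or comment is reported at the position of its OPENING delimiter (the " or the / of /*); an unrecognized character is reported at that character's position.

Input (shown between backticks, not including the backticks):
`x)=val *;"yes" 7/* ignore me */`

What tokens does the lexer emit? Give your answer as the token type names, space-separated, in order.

Answer: ID RPAREN EQ ID STAR SEMI STR NUM

Derivation:
pos=0: emit ID 'x' (now at pos=1)
pos=1: emit RPAREN ')'
pos=2: emit EQ '='
pos=3: emit ID 'val' (now at pos=6)
pos=7: emit STAR '*'
pos=8: emit SEMI ';'
pos=9: enter STRING mode
pos=9: emit STR "yes" (now at pos=14)
pos=15: emit NUM '7' (now at pos=16)
pos=16: enter COMMENT mode (saw '/*')
exit COMMENT mode (now at pos=31)
DONE. 8 tokens: [ID, RPAREN, EQ, ID, STAR, SEMI, STR, NUM]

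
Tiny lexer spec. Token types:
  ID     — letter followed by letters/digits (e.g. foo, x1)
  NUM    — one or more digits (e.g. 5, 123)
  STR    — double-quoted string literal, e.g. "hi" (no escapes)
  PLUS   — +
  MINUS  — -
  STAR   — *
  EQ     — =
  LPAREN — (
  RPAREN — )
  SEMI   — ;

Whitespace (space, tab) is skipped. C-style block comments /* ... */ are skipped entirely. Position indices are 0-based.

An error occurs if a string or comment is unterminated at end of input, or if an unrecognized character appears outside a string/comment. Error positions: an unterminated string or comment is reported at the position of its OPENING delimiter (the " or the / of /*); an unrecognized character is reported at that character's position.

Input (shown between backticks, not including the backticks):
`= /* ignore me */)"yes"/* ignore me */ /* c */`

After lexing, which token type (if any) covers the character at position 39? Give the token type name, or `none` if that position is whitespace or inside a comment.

Answer: none

Derivation:
pos=0: emit EQ '='
pos=2: enter COMMENT mode (saw '/*')
exit COMMENT mode (now at pos=17)
pos=17: emit RPAREN ')'
pos=18: enter STRING mode
pos=18: emit STR "yes" (now at pos=23)
pos=23: enter COMMENT mode (saw '/*')
exit COMMENT mode (now at pos=38)
pos=39: enter COMMENT mode (saw '/*')
exit COMMENT mode (now at pos=46)
DONE. 3 tokens: [EQ, RPAREN, STR]
Position 39: char is '/' -> none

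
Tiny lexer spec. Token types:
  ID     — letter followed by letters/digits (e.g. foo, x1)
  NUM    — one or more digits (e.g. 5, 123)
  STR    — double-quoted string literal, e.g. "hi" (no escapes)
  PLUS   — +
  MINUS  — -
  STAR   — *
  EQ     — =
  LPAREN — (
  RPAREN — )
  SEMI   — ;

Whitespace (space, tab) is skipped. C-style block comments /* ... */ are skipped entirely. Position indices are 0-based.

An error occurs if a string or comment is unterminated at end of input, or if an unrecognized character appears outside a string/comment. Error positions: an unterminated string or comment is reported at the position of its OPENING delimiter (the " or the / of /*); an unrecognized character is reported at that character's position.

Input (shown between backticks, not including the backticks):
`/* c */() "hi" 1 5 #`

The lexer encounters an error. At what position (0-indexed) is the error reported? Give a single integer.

pos=0: enter COMMENT mode (saw '/*')
exit COMMENT mode (now at pos=7)
pos=7: emit LPAREN '('
pos=8: emit RPAREN ')'
pos=10: enter STRING mode
pos=10: emit STR "hi" (now at pos=14)
pos=15: emit NUM '1' (now at pos=16)
pos=17: emit NUM '5' (now at pos=18)
pos=19: ERROR — unrecognized char '#'

Answer: 19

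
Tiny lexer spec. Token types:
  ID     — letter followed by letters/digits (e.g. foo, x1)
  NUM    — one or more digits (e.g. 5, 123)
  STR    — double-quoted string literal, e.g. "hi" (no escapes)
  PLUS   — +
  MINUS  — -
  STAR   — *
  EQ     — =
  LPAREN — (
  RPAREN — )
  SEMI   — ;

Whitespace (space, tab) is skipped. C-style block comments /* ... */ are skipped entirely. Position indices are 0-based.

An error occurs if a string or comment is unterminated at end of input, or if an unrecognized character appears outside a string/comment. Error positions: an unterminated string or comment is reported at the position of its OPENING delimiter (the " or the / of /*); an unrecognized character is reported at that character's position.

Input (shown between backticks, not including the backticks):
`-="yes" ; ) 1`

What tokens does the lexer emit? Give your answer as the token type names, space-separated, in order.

pos=0: emit MINUS '-'
pos=1: emit EQ '='
pos=2: enter STRING mode
pos=2: emit STR "yes" (now at pos=7)
pos=8: emit SEMI ';'
pos=10: emit RPAREN ')'
pos=12: emit NUM '1' (now at pos=13)
DONE. 6 tokens: [MINUS, EQ, STR, SEMI, RPAREN, NUM]

Answer: MINUS EQ STR SEMI RPAREN NUM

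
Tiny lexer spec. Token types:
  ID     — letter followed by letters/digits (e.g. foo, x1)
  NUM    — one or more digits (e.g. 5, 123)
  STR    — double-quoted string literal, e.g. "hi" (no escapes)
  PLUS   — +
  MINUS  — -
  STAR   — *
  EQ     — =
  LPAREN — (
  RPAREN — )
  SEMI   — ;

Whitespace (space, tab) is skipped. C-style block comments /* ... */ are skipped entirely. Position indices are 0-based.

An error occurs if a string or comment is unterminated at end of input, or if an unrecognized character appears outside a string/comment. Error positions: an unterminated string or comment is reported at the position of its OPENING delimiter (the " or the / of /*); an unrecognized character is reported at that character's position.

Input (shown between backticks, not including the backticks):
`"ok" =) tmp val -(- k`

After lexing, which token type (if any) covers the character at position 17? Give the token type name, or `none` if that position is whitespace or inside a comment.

Answer: LPAREN

Derivation:
pos=0: enter STRING mode
pos=0: emit STR "ok" (now at pos=4)
pos=5: emit EQ '='
pos=6: emit RPAREN ')'
pos=8: emit ID 'tmp' (now at pos=11)
pos=12: emit ID 'val' (now at pos=15)
pos=16: emit MINUS '-'
pos=17: emit LPAREN '('
pos=18: emit MINUS '-'
pos=20: emit ID 'k' (now at pos=21)
DONE. 9 tokens: [STR, EQ, RPAREN, ID, ID, MINUS, LPAREN, MINUS, ID]
Position 17: char is '(' -> LPAREN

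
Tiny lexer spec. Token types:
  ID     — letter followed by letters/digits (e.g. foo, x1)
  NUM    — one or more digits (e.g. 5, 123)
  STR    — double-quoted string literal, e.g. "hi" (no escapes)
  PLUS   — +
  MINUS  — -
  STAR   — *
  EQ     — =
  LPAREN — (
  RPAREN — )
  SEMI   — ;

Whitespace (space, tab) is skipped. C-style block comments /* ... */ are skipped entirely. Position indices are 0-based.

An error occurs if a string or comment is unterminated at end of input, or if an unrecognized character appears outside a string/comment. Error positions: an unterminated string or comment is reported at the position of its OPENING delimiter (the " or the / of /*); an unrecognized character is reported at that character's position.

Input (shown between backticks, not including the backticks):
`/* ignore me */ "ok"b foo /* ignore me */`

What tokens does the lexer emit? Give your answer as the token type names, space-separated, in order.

pos=0: enter COMMENT mode (saw '/*')
exit COMMENT mode (now at pos=15)
pos=16: enter STRING mode
pos=16: emit STR "ok" (now at pos=20)
pos=20: emit ID 'b' (now at pos=21)
pos=22: emit ID 'foo' (now at pos=25)
pos=26: enter COMMENT mode (saw '/*')
exit COMMENT mode (now at pos=41)
DONE. 3 tokens: [STR, ID, ID]

Answer: STR ID ID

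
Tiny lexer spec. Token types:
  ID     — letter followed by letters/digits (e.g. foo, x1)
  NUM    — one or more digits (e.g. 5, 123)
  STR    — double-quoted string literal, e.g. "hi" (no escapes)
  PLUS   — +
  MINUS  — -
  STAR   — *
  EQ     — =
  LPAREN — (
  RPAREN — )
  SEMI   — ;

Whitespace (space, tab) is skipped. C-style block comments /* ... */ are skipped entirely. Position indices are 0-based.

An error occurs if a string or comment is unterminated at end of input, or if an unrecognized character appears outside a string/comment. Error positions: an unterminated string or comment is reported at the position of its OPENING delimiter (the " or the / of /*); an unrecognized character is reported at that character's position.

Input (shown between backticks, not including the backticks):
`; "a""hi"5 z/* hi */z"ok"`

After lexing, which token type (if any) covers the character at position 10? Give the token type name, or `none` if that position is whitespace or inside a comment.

pos=0: emit SEMI ';'
pos=2: enter STRING mode
pos=2: emit STR "a" (now at pos=5)
pos=5: enter STRING mode
pos=5: emit STR "hi" (now at pos=9)
pos=9: emit NUM '5' (now at pos=10)
pos=11: emit ID 'z' (now at pos=12)
pos=12: enter COMMENT mode (saw '/*')
exit COMMENT mode (now at pos=20)
pos=20: emit ID 'z' (now at pos=21)
pos=21: enter STRING mode
pos=21: emit STR "ok" (now at pos=25)
DONE. 7 tokens: [SEMI, STR, STR, NUM, ID, ID, STR]
Position 10: char is ' ' -> none

Answer: none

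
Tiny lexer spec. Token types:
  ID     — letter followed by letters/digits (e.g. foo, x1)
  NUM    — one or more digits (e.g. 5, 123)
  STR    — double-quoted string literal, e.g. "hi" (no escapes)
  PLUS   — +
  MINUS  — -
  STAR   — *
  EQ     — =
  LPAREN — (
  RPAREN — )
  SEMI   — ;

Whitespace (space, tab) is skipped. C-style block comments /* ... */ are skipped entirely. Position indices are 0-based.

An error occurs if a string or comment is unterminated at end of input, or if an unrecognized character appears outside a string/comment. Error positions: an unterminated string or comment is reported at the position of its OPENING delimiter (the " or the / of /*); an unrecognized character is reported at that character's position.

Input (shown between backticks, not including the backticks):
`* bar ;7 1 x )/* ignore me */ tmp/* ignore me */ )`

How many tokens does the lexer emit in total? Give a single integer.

pos=0: emit STAR '*'
pos=2: emit ID 'bar' (now at pos=5)
pos=6: emit SEMI ';'
pos=7: emit NUM '7' (now at pos=8)
pos=9: emit NUM '1' (now at pos=10)
pos=11: emit ID 'x' (now at pos=12)
pos=13: emit RPAREN ')'
pos=14: enter COMMENT mode (saw '/*')
exit COMMENT mode (now at pos=29)
pos=30: emit ID 'tmp' (now at pos=33)
pos=33: enter COMMENT mode (saw '/*')
exit COMMENT mode (now at pos=48)
pos=49: emit RPAREN ')'
DONE. 9 tokens: [STAR, ID, SEMI, NUM, NUM, ID, RPAREN, ID, RPAREN]

Answer: 9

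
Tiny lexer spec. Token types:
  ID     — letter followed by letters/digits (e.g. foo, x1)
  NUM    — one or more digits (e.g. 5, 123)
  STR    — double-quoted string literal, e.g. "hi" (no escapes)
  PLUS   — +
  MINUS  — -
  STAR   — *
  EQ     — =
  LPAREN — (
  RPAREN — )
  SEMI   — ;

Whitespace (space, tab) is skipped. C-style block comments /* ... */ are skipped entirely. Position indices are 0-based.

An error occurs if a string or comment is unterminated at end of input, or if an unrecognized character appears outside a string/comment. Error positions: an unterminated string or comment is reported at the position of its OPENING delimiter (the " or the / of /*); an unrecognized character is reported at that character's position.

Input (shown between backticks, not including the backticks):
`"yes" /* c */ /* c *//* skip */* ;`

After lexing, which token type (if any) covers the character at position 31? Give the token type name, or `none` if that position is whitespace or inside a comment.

Answer: STAR

Derivation:
pos=0: enter STRING mode
pos=0: emit STR "yes" (now at pos=5)
pos=6: enter COMMENT mode (saw '/*')
exit COMMENT mode (now at pos=13)
pos=14: enter COMMENT mode (saw '/*')
exit COMMENT mode (now at pos=21)
pos=21: enter COMMENT mode (saw '/*')
exit COMMENT mode (now at pos=31)
pos=31: emit STAR '*'
pos=33: emit SEMI ';'
DONE. 3 tokens: [STR, STAR, SEMI]
Position 31: char is '*' -> STAR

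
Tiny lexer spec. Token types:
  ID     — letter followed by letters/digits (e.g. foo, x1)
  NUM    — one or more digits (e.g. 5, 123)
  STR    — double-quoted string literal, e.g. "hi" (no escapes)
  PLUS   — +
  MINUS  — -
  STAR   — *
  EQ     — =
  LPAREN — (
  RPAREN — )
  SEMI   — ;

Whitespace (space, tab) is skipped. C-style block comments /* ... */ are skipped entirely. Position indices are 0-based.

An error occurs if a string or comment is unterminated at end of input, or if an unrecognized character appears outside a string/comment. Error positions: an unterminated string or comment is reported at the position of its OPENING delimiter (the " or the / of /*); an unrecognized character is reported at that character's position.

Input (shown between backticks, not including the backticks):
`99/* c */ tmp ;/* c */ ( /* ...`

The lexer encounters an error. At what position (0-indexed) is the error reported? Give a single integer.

Answer: 25

Derivation:
pos=0: emit NUM '99' (now at pos=2)
pos=2: enter COMMENT mode (saw '/*')
exit COMMENT mode (now at pos=9)
pos=10: emit ID 'tmp' (now at pos=13)
pos=14: emit SEMI ';'
pos=15: enter COMMENT mode (saw '/*')
exit COMMENT mode (now at pos=22)
pos=23: emit LPAREN '('
pos=25: enter COMMENT mode (saw '/*')
pos=25: ERROR — unterminated comment (reached EOF)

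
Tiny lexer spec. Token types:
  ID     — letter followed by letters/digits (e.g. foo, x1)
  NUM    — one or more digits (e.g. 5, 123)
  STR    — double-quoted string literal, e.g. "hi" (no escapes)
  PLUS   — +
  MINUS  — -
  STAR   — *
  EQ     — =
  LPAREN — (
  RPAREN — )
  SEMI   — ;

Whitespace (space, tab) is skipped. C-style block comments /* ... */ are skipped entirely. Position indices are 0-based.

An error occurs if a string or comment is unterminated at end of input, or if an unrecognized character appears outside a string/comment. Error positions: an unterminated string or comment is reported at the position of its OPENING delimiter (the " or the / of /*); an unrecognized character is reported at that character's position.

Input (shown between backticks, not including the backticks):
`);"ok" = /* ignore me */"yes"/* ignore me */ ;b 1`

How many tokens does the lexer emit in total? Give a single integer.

Answer: 8

Derivation:
pos=0: emit RPAREN ')'
pos=1: emit SEMI ';'
pos=2: enter STRING mode
pos=2: emit STR "ok" (now at pos=6)
pos=7: emit EQ '='
pos=9: enter COMMENT mode (saw '/*')
exit COMMENT mode (now at pos=24)
pos=24: enter STRING mode
pos=24: emit STR "yes" (now at pos=29)
pos=29: enter COMMENT mode (saw '/*')
exit COMMENT mode (now at pos=44)
pos=45: emit SEMI ';'
pos=46: emit ID 'b' (now at pos=47)
pos=48: emit NUM '1' (now at pos=49)
DONE. 8 tokens: [RPAREN, SEMI, STR, EQ, STR, SEMI, ID, NUM]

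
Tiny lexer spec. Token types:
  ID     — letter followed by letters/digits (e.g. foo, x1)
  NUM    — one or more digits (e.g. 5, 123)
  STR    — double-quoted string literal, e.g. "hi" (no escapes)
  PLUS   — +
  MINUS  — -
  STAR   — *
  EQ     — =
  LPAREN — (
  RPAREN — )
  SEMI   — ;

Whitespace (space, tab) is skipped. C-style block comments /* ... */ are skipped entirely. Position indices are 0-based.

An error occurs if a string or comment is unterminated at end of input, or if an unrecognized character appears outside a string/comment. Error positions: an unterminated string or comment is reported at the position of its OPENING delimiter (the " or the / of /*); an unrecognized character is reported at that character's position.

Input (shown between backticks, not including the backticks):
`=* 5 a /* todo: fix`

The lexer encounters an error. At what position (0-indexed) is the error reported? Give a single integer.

pos=0: emit EQ '='
pos=1: emit STAR '*'
pos=3: emit NUM '5' (now at pos=4)
pos=5: emit ID 'a' (now at pos=6)
pos=7: enter COMMENT mode (saw '/*')
pos=7: ERROR — unterminated comment (reached EOF)

Answer: 7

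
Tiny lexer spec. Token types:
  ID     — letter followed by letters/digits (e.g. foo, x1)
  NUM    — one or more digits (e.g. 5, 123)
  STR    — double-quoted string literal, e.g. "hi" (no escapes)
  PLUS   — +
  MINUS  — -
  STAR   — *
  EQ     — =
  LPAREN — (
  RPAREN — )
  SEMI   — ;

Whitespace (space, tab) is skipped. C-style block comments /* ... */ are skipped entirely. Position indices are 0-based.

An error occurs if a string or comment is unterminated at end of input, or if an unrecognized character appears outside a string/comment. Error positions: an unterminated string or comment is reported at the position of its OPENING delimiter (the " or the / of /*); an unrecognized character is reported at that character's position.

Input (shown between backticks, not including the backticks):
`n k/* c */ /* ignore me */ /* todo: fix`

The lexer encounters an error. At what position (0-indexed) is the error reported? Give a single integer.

pos=0: emit ID 'n' (now at pos=1)
pos=2: emit ID 'k' (now at pos=3)
pos=3: enter COMMENT mode (saw '/*')
exit COMMENT mode (now at pos=10)
pos=11: enter COMMENT mode (saw '/*')
exit COMMENT mode (now at pos=26)
pos=27: enter COMMENT mode (saw '/*')
pos=27: ERROR — unterminated comment (reached EOF)

Answer: 27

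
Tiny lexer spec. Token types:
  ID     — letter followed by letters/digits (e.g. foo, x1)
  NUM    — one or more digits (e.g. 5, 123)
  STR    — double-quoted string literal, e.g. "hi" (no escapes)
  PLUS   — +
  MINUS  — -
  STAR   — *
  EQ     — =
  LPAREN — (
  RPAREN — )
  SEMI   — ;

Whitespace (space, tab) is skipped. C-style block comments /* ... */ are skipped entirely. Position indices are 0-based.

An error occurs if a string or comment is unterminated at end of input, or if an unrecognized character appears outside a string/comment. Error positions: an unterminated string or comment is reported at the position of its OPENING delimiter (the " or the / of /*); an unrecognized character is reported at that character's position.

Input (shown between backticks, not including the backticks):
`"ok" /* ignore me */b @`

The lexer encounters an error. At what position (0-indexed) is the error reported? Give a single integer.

pos=0: enter STRING mode
pos=0: emit STR "ok" (now at pos=4)
pos=5: enter COMMENT mode (saw '/*')
exit COMMENT mode (now at pos=20)
pos=20: emit ID 'b' (now at pos=21)
pos=22: ERROR — unrecognized char '@'

Answer: 22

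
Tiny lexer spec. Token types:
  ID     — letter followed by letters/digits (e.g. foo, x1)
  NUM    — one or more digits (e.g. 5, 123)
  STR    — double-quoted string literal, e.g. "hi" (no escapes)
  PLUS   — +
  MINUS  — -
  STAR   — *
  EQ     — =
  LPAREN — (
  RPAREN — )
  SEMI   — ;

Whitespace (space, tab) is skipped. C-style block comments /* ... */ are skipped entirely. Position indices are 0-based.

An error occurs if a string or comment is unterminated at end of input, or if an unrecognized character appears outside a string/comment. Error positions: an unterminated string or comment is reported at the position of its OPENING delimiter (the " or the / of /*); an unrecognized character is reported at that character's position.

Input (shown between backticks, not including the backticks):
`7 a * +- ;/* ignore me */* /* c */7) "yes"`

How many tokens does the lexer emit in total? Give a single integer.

Answer: 10

Derivation:
pos=0: emit NUM '7' (now at pos=1)
pos=2: emit ID 'a' (now at pos=3)
pos=4: emit STAR '*'
pos=6: emit PLUS '+'
pos=7: emit MINUS '-'
pos=9: emit SEMI ';'
pos=10: enter COMMENT mode (saw '/*')
exit COMMENT mode (now at pos=25)
pos=25: emit STAR '*'
pos=27: enter COMMENT mode (saw '/*')
exit COMMENT mode (now at pos=34)
pos=34: emit NUM '7' (now at pos=35)
pos=35: emit RPAREN ')'
pos=37: enter STRING mode
pos=37: emit STR "yes" (now at pos=42)
DONE. 10 tokens: [NUM, ID, STAR, PLUS, MINUS, SEMI, STAR, NUM, RPAREN, STR]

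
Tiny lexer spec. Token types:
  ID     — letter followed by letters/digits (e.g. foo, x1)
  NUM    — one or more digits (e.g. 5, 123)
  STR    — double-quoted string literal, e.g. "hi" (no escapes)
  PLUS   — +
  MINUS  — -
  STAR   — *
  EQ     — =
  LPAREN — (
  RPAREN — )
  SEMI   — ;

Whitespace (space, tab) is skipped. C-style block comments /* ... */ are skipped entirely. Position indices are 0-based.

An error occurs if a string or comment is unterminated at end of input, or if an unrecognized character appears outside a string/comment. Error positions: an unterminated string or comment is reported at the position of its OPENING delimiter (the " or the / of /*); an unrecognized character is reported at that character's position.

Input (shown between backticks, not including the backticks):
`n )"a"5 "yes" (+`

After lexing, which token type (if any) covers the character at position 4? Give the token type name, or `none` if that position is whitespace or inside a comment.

pos=0: emit ID 'n' (now at pos=1)
pos=2: emit RPAREN ')'
pos=3: enter STRING mode
pos=3: emit STR "a" (now at pos=6)
pos=6: emit NUM '5' (now at pos=7)
pos=8: enter STRING mode
pos=8: emit STR "yes" (now at pos=13)
pos=14: emit LPAREN '('
pos=15: emit PLUS '+'
DONE. 7 tokens: [ID, RPAREN, STR, NUM, STR, LPAREN, PLUS]
Position 4: char is 'a' -> STR

Answer: STR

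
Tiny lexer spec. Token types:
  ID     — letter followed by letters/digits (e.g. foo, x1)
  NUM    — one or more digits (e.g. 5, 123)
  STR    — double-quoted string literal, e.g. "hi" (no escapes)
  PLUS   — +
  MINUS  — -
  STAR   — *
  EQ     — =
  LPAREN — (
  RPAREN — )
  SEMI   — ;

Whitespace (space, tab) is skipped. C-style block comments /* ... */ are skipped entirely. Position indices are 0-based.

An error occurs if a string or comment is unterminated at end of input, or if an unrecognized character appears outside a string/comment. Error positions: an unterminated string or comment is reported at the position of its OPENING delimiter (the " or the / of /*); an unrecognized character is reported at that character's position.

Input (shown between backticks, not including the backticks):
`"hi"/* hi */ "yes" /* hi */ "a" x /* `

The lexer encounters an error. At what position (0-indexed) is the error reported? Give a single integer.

pos=0: enter STRING mode
pos=0: emit STR "hi" (now at pos=4)
pos=4: enter COMMENT mode (saw '/*')
exit COMMENT mode (now at pos=12)
pos=13: enter STRING mode
pos=13: emit STR "yes" (now at pos=18)
pos=19: enter COMMENT mode (saw '/*')
exit COMMENT mode (now at pos=27)
pos=28: enter STRING mode
pos=28: emit STR "a" (now at pos=31)
pos=32: emit ID 'x' (now at pos=33)
pos=34: enter COMMENT mode (saw '/*')
pos=34: ERROR — unterminated comment (reached EOF)

Answer: 34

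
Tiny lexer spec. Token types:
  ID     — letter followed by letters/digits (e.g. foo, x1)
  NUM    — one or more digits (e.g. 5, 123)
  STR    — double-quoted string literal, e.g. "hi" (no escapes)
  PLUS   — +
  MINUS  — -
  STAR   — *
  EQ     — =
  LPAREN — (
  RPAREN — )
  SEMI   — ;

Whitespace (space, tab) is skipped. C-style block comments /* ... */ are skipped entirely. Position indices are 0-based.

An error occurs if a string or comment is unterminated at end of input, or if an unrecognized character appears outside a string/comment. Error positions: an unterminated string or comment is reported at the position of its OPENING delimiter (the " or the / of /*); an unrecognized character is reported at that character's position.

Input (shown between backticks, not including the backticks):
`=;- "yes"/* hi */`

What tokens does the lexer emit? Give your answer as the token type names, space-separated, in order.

pos=0: emit EQ '='
pos=1: emit SEMI ';'
pos=2: emit MINUS '-'
pos=4: enter STRING mode
pos=4: emit STR "yes" (now at pos=9)
pos=9: enter COMMENT mode (saw '/*')
exit COMMENT mode (now at pos=17)
DONE. 4 tokens: [EQ, SEMI, MINUS, STR]

Answer: EQ SEMI MINUS STR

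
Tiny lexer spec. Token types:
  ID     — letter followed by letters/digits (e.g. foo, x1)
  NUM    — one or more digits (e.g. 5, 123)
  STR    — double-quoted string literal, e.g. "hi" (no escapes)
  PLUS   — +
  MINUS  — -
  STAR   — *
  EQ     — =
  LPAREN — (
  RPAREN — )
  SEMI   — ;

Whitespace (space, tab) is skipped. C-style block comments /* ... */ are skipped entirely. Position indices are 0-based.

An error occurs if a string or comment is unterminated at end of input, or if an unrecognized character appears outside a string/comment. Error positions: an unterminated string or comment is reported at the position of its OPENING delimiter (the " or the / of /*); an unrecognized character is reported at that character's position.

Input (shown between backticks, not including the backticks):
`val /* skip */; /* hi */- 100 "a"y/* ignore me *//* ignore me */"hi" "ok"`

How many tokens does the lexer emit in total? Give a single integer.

pos=0: emit ID 'val' (now at pos=3)
pos=4: enter COMMENT mode (saw '/*')
exit COMMENT mode (now at pos=14)
pos=14: emit SEMI ';'
pos=16: enter COMMENT mode (saw '/*')
exit COMMENT mode (now at pos=24)
pos=24: emit MINUS '-'
pos=26: emit NUM '100' (now at pos=29)
pos=30: enter STRING mode
pos=30: emit STR "a" (now at pos=33)
pos=33: emit ID 'y' (now at pos=34)
pos=34: enter COMMENT mode (saw '/*')
exit COMMENT mode (now at pos=49)
pos=49: enter COMMENT mode (saw '/*')
exit COMMENT mode (now at pos=64)
pos=64: enter STRING mode
pos=64: emit STR "hi" (now at pos=68)
pos=69: enter STRING mode
pos=69: emit STR "ok" (now at pos=73)
DONE. 8 tokens: [ID, SEMI, MINUS, NUM, STR, ID, STR, STR]

Answer: 8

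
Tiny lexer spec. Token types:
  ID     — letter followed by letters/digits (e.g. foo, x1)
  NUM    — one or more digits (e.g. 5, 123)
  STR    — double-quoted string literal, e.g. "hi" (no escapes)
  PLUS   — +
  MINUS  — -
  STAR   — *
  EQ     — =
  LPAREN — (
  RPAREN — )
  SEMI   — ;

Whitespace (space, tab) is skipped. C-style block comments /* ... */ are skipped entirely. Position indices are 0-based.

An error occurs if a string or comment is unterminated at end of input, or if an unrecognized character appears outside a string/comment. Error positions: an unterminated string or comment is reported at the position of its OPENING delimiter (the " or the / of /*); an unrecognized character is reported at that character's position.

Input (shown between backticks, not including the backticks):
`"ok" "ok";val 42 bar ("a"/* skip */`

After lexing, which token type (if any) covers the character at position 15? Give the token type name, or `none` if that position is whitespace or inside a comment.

pos=0: enter STRING mode
pos=0: emit STR "ok" (now at pos=4)
pos=5: enter STRING mode
pos=5: emit STR "ok" (now at pos=9)
pos=9: emit SEMI ';'
pos=10: emit ID 'val' (now at pos=13)
pos=14: emit NUM '42' (now at pos=16)
pos=17: emit ID 'bar' (now at pos=20)
pos=21: emit LPAREN '('
pos=22: enter STRING mode
pos=22: emit STR "a" (now at pos=25)
pos=25: enter COMMENT mode (saw '/*')
exit COMMENT mode (now at pos=35)
DONE. 8 tokens: [STR, STR, SEMI, ID, NUM, ID, LPAREN, STR]
Position 15: char is '2' -> NUM

Answer: NUM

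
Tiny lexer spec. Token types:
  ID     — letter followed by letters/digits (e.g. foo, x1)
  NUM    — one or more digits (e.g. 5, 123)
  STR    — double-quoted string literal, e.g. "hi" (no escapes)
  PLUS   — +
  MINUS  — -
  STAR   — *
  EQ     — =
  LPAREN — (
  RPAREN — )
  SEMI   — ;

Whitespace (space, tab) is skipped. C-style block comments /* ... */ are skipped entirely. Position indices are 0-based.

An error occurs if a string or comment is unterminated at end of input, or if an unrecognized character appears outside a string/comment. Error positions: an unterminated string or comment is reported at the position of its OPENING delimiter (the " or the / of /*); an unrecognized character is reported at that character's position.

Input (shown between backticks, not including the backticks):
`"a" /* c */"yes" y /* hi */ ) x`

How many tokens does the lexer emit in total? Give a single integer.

pos=0: enter STRING mode
pos=0: emit STR "a" (now at pos=3)
pos=4: enter COMMENT mode (saw '/*')
exit COMMENT mode (now at pos=11)
pos=11: enter STRING mode
pos=11: emit STR "yes" (now at pos=16)
pos=17: emit ID 'y' (now at pos=18)
pos=19: enter COMMENT mode (saw '/*')
exit COMMENT mode (now at pos=27)
pos=28: emit RPAREN ')'
pos=30: emit ID 'x' (now at pos=31)
DONE. 5 tokens: [STR, STR, ID, RPAREN, ID]

Answer: 5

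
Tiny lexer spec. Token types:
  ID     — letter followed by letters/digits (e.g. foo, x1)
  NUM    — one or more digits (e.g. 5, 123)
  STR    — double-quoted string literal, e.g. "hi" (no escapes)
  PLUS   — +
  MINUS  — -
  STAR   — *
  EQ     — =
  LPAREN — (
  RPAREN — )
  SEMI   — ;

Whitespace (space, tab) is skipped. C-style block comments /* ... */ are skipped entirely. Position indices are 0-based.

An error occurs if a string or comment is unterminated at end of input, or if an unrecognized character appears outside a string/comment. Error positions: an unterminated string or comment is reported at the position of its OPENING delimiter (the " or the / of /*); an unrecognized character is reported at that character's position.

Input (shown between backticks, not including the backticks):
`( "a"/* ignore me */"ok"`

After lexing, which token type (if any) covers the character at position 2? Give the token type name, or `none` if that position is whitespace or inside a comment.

pos=0: emit LPAREN '('
pos=2: enter STRING mode
pos=2: emit STR "a" (now at pos=5)
pos=5: enter COMMENT mode (saw '/*')
exit COMMENT mode (now at pos=20)
pos=20: enter STRING mode
pos=20: emit STR "ok" (now at pos=24)
DONE. 3 tokens: [LPAREN, STR, STR]
Position 2: char is '"' -> STR

Answer: STR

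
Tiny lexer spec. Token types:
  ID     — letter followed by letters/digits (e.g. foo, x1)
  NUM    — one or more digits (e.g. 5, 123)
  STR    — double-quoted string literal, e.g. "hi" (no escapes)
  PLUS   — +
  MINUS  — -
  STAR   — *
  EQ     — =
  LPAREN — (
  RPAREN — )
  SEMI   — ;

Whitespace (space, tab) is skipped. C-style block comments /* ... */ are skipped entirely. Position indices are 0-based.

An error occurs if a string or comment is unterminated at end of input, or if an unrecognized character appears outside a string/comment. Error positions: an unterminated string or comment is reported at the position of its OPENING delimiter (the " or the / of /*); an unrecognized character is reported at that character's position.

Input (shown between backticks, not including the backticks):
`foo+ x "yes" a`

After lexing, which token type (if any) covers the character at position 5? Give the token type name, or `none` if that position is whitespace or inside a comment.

pos=0: emit ID 'foo' (now at pos=3)
pos=3: emit PLUS '+'
pos=5: emit ID 'x' (now at pos=6)
pos=7: enter STRING mode
pos=7: emit STR "yes" (now at pos=12)
pos=13: emit ID 'a' (now at pos=14)
DONE. 5 tokens: [ID, PLUS, ID, STR, ID]
Position 5: char is 'x' -> ID

Answer: ID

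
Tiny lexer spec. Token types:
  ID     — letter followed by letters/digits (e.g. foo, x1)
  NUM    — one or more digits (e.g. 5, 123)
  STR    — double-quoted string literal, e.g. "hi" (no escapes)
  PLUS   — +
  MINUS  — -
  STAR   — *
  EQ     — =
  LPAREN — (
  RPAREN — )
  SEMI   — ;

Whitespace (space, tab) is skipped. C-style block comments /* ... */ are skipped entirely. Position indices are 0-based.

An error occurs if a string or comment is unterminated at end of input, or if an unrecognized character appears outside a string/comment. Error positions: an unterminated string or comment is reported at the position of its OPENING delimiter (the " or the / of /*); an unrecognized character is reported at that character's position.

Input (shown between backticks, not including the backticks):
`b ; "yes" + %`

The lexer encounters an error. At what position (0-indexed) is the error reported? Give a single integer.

pos=0: emit ID 'b' (now at pos=1)
pos=2: emit SEMI ';'
pos=4: enter STRING mode
pos=4: emit STR "yes" (now at pos=9)
pos=10: emit PLUS '+'
pos=12: ERROR — unrecognized char '%'

Answer: 12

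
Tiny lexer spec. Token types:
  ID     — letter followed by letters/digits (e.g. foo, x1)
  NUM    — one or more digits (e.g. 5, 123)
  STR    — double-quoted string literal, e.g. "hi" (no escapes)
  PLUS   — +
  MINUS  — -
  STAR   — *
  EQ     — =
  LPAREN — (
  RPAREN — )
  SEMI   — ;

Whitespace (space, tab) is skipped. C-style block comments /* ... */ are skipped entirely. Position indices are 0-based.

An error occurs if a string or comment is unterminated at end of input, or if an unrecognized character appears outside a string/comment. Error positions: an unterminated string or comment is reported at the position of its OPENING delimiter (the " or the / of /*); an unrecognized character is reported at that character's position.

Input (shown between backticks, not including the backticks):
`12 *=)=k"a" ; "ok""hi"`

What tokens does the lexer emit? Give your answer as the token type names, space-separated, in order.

Answer: NUM STAR EQ RPAREN EQ ID STR SEMI STR STR

Derivation:
pos=0: emit NUM '12' (now at pos=2)
pos=3: emit STAR '*'
pos=4: emit EQ '='
pos=5: emit RPAREN ')'
pos=6: emit EQ '='
pos=7: emit ID 'k' (now at pos=8)
pos=8: enter STRING mode
pos=8: emit STR "a" (now at pos=11)
pos=12: emit SEMI ';'
pos=14: enter STRING mode
pos=14: emit STR "ok" (now at pos=18)
pos=18: enter STRING mode
pos=18: emit STR "hi" (now at pos=22)
DONE. 10 tokens: [NUM, STAR, EQ, RPAREN, EQ, ID, STR, SEMI, STR, STR]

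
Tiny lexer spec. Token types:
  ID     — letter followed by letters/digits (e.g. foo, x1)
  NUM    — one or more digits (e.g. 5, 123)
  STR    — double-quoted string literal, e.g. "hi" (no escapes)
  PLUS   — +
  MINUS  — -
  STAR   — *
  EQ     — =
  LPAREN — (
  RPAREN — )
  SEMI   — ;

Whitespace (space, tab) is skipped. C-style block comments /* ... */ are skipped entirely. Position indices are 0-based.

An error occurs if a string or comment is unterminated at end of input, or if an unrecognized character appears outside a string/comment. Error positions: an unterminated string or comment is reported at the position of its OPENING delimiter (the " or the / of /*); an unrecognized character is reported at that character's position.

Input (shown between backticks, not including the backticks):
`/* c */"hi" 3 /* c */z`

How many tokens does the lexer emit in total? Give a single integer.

Answer: 3

Derivation:
pos=0: enter COMMENT mode (saw '/*')
exit COMMENT mode (now at pos=7)
pos=7: enter STRING mode
pos=7: emit STR "hi" (now at pos=11)
pos=12: emit NUM '3' (now at pos=13)
pos=14: enter COMMENT mode (saw '/*')
exit COMMENT mode (now at pos=21)
pos=21: emit ID 'z' (now at pos=22)
DONE. 3 tokens: [STR, NUM, ID]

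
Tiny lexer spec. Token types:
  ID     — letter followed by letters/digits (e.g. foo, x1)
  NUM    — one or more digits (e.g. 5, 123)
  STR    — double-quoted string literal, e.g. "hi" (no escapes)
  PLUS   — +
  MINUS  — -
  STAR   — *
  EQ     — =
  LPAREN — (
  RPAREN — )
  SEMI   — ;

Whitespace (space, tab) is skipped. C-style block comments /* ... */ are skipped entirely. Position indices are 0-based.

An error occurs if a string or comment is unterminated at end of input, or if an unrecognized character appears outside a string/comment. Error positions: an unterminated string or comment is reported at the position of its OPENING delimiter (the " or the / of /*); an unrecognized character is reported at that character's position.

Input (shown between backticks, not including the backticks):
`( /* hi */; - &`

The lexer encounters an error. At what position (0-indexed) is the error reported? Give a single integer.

Answer: 14

Derivation:
pos=0: emit LPAREN '('
pos=2: enter COMMENT mode (saw '/*')
exit COMMENT mode (now at pos=10)
pos=10: emit SEMI ';'
pos=12: emit MINUS '-'
pos=14: ERROR — unrecognized char '&'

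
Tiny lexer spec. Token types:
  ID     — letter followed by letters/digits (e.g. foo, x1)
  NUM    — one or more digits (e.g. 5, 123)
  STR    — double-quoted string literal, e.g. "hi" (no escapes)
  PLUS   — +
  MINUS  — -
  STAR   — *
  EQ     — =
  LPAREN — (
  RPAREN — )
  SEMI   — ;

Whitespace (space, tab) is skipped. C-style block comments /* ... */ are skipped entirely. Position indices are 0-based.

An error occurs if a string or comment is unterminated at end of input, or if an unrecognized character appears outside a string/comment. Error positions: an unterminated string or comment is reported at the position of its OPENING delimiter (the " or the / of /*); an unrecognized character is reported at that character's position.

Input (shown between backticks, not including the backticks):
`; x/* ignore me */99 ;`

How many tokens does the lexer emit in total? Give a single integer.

Answer: 4

Derivation:
pos=0: emit SEMI ';'
pos=2: emit ID 'x' (now at pos=3)
pos=3: enter COMMENT mode (saw '/*')
exit COMMENT mode (now at pos=18)
pos=18: emit NUM '99' (now at pos=20)
pos=21: emit SEMI ';'
DONE. 4 tokens: [SEMI, ID, NUM, SEMI]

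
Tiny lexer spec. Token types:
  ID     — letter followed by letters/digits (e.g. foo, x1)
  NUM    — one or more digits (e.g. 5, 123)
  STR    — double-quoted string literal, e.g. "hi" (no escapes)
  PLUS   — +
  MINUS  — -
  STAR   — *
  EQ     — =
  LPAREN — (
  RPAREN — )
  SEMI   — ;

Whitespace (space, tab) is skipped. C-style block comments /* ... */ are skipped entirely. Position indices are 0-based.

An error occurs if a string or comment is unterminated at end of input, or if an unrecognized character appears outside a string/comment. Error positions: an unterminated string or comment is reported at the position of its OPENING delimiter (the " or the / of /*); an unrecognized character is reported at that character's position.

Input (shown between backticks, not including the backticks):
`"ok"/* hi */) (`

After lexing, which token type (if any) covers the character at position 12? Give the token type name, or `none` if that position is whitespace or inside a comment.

pos=0: enter STRING mode
pos=0: emit STR "ok" (now at pos=4)
pos=4: enter COMMENT mode (saw '/*')
exit COMMENT mode (now at pos=12)
pos=12: emit RPAREN ')'
pos=14: emit LPAREN '('
DONE. 3 tokens: [STR, RPAREN, LPAREN]
Position 12: char is ')' -> RPAREN

Answer: RPAREN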